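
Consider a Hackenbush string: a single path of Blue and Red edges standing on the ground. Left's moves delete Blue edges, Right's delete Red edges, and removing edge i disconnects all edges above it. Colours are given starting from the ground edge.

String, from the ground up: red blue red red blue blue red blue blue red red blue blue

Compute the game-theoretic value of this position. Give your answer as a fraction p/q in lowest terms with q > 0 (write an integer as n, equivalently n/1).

Recurse on prefixes of the 13-edge string red blue red red blue blue red blue blue red red blue blue:
step 1: add red to get r; options L={ ∅ } R={ 0 } gives -1
step 2: add blue to get rb; options L={ -1 } R={ 0 } gives -1/2
step 3: add red to get rbr; options L={ -1 } R={ -1/2 0 } gives -3/4
step 4: add red to get rbrr; options L={ -1 } R={ -3/4 -1/2 0 } gives -7/8
step 5: add blue to get rbrrb; options L={ -1 -7/8 } R={ -3/4 -1/2 0 } gives -13/16
step 6: add blue to get rbrrbb; options L={ -1 -7/8 -13/16 } R={ -3/4 -1/2 0 } gives -25/32
step 7: add red to get rbrrbbr; options L={ -1 -7/8 -13/16 } R={ -25/32 -3/4 -1/2 0 } gives -51/64
step 8: add blue to get rbrrbbrb; options L={ -1 -7/8 -13/16 -51/64 } R={ -25/32 -3/4 -1/2 0 } gives -101/128
step 9: add blue to get rbrrbbrbb; options L={ -1 -7/8 -13/16 -51/64 -101/128 } R={ -25/32 -3/4 -1/2 0 } gives -201/256
step 10: add red to get rbrrbbrbbr; options L={ -1 -7/8 -13/16 -51/64 -101/128 } R={ -201/256 -25/32 -3/4 -1/2 0 } gives -403/512
step 11: add red to get rbrrbbrbbrr; options L={ -1 -7/8 -13/16 -51/64 -101/128 } R={ -403/512 -201/256 -25/32 -3/4 -1/2 0 } gives -807/1024
step 12: add blue to get rbrrbbrbbrrb; options L={ -1 -7/8 -13/16 -51/64 -101/128 -807/1024 } R={ -403/512 -201/256 -25/32 -3/4 -1/2 0 } gives -1613/2048
step 13: add blue to get rbrrbbrbbrrbb; options L={ -1 -7/8 -13/16 -51/64 -101/128 -807/1024 -1613/2048 } R={ -403/512 -201/256 -25/32 -3/4 -1/2 0 } gives -3225/4096

-3225/4096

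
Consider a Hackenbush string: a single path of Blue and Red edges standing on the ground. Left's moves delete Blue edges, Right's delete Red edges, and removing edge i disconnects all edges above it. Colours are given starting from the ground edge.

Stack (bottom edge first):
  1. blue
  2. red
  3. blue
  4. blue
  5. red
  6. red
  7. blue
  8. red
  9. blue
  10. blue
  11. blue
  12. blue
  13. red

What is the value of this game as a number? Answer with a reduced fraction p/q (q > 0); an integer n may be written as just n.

3261/4096

edge 1 of 13 (blue): { 0 | · } => 1
edge 2 of 13 (red): { 0 | 1 } => 1/2
edge 3 of 13 (blue): { 0; 1/2 | 1 } => 3/4
edge 4 of 13 (blue): { 0; 1/2; 3/4 | 1 } => 7/8
edge 5 of 13 (red): { 0; 1/2; 3/4 | 7/8; 1 } => 13/16
edge 6 of 13 (red): { 0; 1/2; 3/4 | 13/16; 7/8; 1 } => 25/32
edge 7 of 13 (blue): { 0; 1/2; 3/4; 25/32 | 13/16; 7/8; 1 } => 51/64
edge 8 of 13 (red): { 0; 1/2; 3/4; 25/32 | 51/64; 13/16; 7/8; 1 } => 101/128
edge 9 of 13 (blue): { 0; 1/2; 3/4; 25/32; 101/128 | 51/64; 13/16; 7/8; 1 } => 203/256
edge 10 of 13 (blue): { 0; 1/2; 3/4; 25/32; 101/128; 203/256 | 51/64; 13/16; 7/8; 1 } => 407/512
edge 11 of 13 (blue): { 0; 1/2; 3/4; 25/32; 101/128; 203/256; 407/512 | 51/64; 13/16; 7/8; 1 } => 815/1024
edge 12 of 13 (blue): { 0; 1/2; 3/4; 25/32; 101/128; 203/256; 407/512; 815/1024 | 51/64; 13/16; 7/8; 1 } => 1631/2048
edge 13 of 13 (red): { 0; 1/2; 3/4; 25/32; 101/128; 203/256; 407/512; 815/1024 | 1631/2048; 51/64; 13/16; 7/8; 1 } => 3261/4096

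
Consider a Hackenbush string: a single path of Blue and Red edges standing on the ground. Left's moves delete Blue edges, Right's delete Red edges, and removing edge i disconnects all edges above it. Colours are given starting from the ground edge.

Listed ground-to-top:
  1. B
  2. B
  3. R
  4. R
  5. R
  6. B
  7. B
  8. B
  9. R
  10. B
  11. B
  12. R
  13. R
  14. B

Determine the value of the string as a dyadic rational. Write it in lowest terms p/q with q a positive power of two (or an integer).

value(B) = { 0 | ∅ } ⇒ 1
value(BB) = { 0, 1 | ∅ } ⇒ 2
value(BBR) = { 0, 1 | 2 } ⇒ 3/2
value(BBRR) = { 0, 1 | 3/2, 2 } ⇒ 5/4
value(BBRRR) = { 0, 1 | 5/4, 3/2, 2 } ⇒ 9/8
value(BBRRRB) = { 0, 1, 9/8 | 5/4, 3/2, 2 } ⇒ 19/16
value(BBRRRBB) = { 0, 1, 9/8, 19/16 | 5/4, 3/2, 2 } ⇒ 39/32
value(BBRRRBBB) = { 0, 1, 9/8, 19/16, 39/32 | 5/4, 3/2, 2 } ⇒ 79/64
value(BBRRRBBBR) = { 0, 1, 9/8, 19/16, 39/32 | 79/64, 5/4, 3/2, 2 } ⇒ 157/128
value(BBRRRBBBRB) = { 0, 1, 9/8, 19/16, 39/32, 157/128 | 79/64, 5/4, 3/2, 2 } ⇒ 315/256
value(BBRRRBBBRBB) = { 0, 1, 9/8, 19/16, 39/32, 157/128, 315/256 | 79/64, 5/4, 3/2, 2 } ⇒ 631/512
value(BBRRRBBBRBBR) = { 0, 1, 9/8, 19/16, 39/32, 157/128, 315/256 | 631/512, 79/64, 5/4, 3/2, 2 } ⇒ 1261/1024
value(BBRRRBBBRBBRR) = { 0, 1, 9/8, 19/16, 39/32, 157/128, 315/256 | 1261/1024, 631/512, 79/64, 5/4, 3/2, 2 } ⇒ 2521/2048
value(BBRRRBBBRBBRRB) = { 0, 1, 9/8, 19/16, 39/32, 157/128, 315/256, 2521/2048 | 1261/1024, 631/512, 79/64, 5/4, 3/2, 2 } ⇒ 5043/4096

5043/4096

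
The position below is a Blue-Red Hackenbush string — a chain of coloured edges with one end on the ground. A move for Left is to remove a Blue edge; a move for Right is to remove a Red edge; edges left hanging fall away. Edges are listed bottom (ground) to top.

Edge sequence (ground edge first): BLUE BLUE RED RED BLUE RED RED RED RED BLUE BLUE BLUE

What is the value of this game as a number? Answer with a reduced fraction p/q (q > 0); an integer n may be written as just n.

1295/1024

Recurse on prefixes of the 12-edge string BLUE BLUE RED RED BLUE RED RED RED RED BLUE BLUE BLUE:
g(B) = { 0 |  } = 1
g(BB) = { 0, 1 |  } = 2
g(BBR) = { 0, 1 | 2 } = 3/2
g(BBRR) = { 0, 1 | 3/2, 2 } = 5/4
g(BBRRB) = { 0, 1, 5/4 | 3/2, 2 } = 11/8
g(BBRRBR) = { 0, 1, 5/4 | 11/8, 3/2, 2 } = 21/16
g(BBRRBRR) = { 0, 1, 5/4 | 21/16, 11/8, 3/2, 2 } = 41/32
g(BBRRBRRR) = { 0, 1, 5/4 | 41/32, 21/16, 11/8, 3/2, 2 } = 81/64
g(BBRRBRRRR) = { 0, 1, 5/4 | 81/64, 41/32, 21/16, 11/8, 3/2, 2 } = 161/128
g(BBRRBRRRRB) = { 0, 1, 5/4, 161/128 | 81/64, 41/32, 21/16, 11/8, 3/2, 2 } = 323/256
g(BBRRBRRRRBB) = { 0, 1, 5/4, 161/128, 323/256 | 81/64, 41/32, 21/16, 11/8, 3/2, 2 } = 647/512
g(BBRRBRRRRBBB) = { 0, 1, 5/4, 161/128, 323/256, 647/512 | 81/64, 41/32, 21/16, 11/8, 3/2, 2 } = 1295/1024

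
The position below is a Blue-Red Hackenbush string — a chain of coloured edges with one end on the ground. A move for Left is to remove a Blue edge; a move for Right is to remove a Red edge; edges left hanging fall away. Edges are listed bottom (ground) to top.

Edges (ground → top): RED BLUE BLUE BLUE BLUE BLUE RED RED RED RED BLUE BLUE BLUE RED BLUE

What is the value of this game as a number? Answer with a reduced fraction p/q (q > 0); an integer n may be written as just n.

Recurse on prefixes of the 15-edge string RED BLUE BLUE BLUE BLUE BLUE RED RED RED RED BLUE BLUE BLUE RED BLUE:
val_1 [R]  L=[none]  R=[0]  so -1
val_2 [RB]  L=[-1]  R=[0]  so -1/2
val_3 [RBB]  L=[-1, -1/2]  R=[0]  so -1/4
val_4 [RBBB]  L=[-1, -1/2, -1/4]  R=[0]  so -1/8
val_5 [RBBBB]  L=[-1, -1/2, -1/4, -1/8]  R=[0]  so -1/16
val_6 [RBBBBB]  L=[-1, -1/2, -1/4, -1/8, -1/16]  R=[0]  so -1/32
val_7 [RBBBBBR]  L=[-1, -1/2, -1/4, -1/8, -1/16]  R=[-1/32, 0]  so -3/64
val_8 [RBBBBBRR]  L=[-1, -1/2, -1/4, -1/8, -1/16]  R=[-3/64, -1/32, 0]  so -7/128
val_9 [RBBBBBRRR]  L=[-1, -1/2, -1/4, -1/8, -1/16]  R=[-7/128, -3/64, -1/32, 0]  so -15/256
val_10 [RBBBBBRRRR]  L=[-1, -1/2, -1/4, -1/8, -1/16]  R=[-15/256, -7/128, -3/64, -1/32, 0]  so -31/512
val_11 [RBBBBBRRRRB]  L=[-1, -1/2, -1/4, -1/8, -1/16, -31/512]  R=[-15/256, -7/128, -3/64, -1/32, 0]  so -61/1024
val_12 [RBBBBBRRRRBB]  L=[-1, -1/2, -1/4, -1/8, -1/16, -31/512, -61/1024]  R=[-15/256, -7/128, -3/64, -1/32, 0]  so -121/2048
val_13 [RBBBBBRRRRBBB]  L=[-1, -1/2, -1/4, -1/8, -1/16, -31/512, -61/1024, -121/2048]  R=[-15/256, -7/128, -3/64, -1/32, 0]  so -241/4096
val_14 [RBBBBBRRRRBBBR]  L=[-1, -1/2, -1/4, -1/8, -1/16, -31/512, -61/1024, -121/2048]  R=[-241/4096, -15/256, -7/128, -3/64, -1/32, 0]  so -483/8192
val_15 [RBBBBBRRRRBBBRB]  L=[-1, -1/2, -1/4, -1/8, -1/16, -31/512, -61/1024, -121/2048, -483/8192]  R=[-241/4096, -15/256, -7/128, -3/64, -1/32, 0]  so -965/16384

-965/16384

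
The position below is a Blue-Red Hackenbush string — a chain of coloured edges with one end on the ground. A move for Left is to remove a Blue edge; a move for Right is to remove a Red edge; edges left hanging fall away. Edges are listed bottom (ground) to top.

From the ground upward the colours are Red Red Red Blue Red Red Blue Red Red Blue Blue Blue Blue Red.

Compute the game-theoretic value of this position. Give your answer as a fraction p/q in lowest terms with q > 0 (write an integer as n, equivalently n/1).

-5827/2048

step 1: add Red to get R; options L={ — } R={ 0 } => -1
step 2: add Red to get RR; options L={ — } R={ -1; 0 } => -2
step 3: add Red to get RRR; options L={ — } R={ -2; -1; 0 } => -3
step 4: add Blue to get RRRB; options L={ -3 } R={ -2; -1; 0 } => -5/2
step 5: add Red to get RRRBR; options L={ -3 } R={ -5/2; -2; -1; 0 } => -11/4
step 6: add Red to get RRRBRR; options L={ -3 } R={ -11/4; -5/2; -2; -1; 0 } => -23/8
step 7: add Blue to get RRRBRRB; options L={ -3; -23/8 } R={ -11/4; -5/2; -2; -1; 0 } => -45/16
step 8: add Red to get RRRBRRBR; options L={ -3; -23/8 } R={ -45/16; -11/4; -5/2; -2; -1; 0 } => -91/32
step 9: add Red to get RRRBRRBRR; options L={ -3; -23/8 } R={ -91/32; -45/16; -11/4; -5/2; -2; -1; 0 } => -183/64
step 10: add Blue to get RRRBRRBRRB; options L={ -3; -23/8; -183/64 } R={ -91/32; -45/16; -11/4; -5/2; -2; -1; 0 } => -365/128
step 11: add Blue to get RRRBRRBRRBB; options L={ -3; -23/8; -183/64; -365/128 } R={ -91/32; -45/16; -11/4; -5/2; -2; -1; 0 } => -729/256
step 12: add Blue to get RRRBRRBRRBBB; options L={ -3; -23/8; -183/64; -365/128; -729/256 } R={ -91/32; -45/16; -11/4; -5/2; -2; -1; 0 } => -1457/512
step 13: add Blue to get RRRBRRBRRBBBB; options L={ -3; -23/8; -183/64; -365/128; -729/256; -1457/512 } R={ -91/32; -45/16; -11/4; -5/2; -2; -1; 0 } => -2913/1024
step 14: add Red to get RRRBRRBRRBBBBR; options L={ -3; -23/8; -183/64; -365/128; -729/256; -1457/512 } R={ -2913/1024; -91/32; -45/16; -11/4; -5/2; -2; -1; 0 } => -5827/2048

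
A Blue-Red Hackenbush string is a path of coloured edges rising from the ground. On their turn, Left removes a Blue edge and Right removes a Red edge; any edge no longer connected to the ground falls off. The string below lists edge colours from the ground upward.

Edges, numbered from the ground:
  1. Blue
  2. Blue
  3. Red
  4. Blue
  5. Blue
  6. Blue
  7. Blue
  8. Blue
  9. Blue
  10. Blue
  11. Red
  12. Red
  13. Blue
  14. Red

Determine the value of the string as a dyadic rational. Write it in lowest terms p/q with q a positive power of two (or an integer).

Build v(s[:k]) for k = 1..14, string s = Blue Blue Red Blue Blue Blue Blue Blue Blue Blue Red Red Blue Red.
1 of 14 · B · max L 0 · min R +∞ = 1
2 of 14 · BB · max L 1 · min R +∞ = 2
3 of 14 · BBR · max L 1 · min R 2 = 3/2
4 of 14 · BBRB · max L 3/2 · min R 2 = 7/4
5 of 14 · BBRBB · max L 7/4 · min R 2 = 15/8
6 of 14 · BBRBBB · max L 15/8 · min R 2 = 31/16
7 of 14 · BBRBBBB · max L 31/16 · min R 2 = 63/32
8 of 14 · BBRBBBBB · max L 63/32 · min R 2 = 127/64
9 of 14 · BBRBBBBBB · max L 127/64 · min R 2 = 255/128
10 of 14 · BBRBBBBBBB · max L 255/128 · min R 2 = 511/256
11 of 14 · BBRBBBBBBBR · max L 255/128 · min R 511/256 = 1021/512
12 of 14 · BBRBBBBBBBRR · max L 255/128 · min R 1021/512 = 2041/1024
13 of 14 · BBRBBBBBBBRRB · max L 2041/1024 · min R 1021/512 = 4083/2048
14 of 14 · BBRBBBBBBBRRBR · max L 2041/1024 · min R 4083/2048 = 8165/4096

8165/4096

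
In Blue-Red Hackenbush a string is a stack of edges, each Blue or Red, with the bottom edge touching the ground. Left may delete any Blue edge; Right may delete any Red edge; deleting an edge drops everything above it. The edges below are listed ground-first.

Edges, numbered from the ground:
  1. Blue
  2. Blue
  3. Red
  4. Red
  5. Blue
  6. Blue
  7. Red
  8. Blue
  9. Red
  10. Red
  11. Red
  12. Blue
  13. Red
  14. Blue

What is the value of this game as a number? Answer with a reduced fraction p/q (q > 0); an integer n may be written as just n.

5771/4096

val_1 [B]  L=[0]  R=[]  => 1
val_2 [BB]  L=[0,1]  R=[]  => 2
val_3 [BBR]  L=[0,1]  R=[2]  => 3/2
val_4 [BBRR]  L=[0,1]  R=[3/2,2]  => 5/4
val_5 [BBRRB]  L=[0,1,5/4]  R=[3/2,2]  => 11/8
val_6 [BBRRBB]  L=[0,1,5/4,11/8]  R=[3/2,2]  => 23/16
val_7 [BBRRBBR]  L=[0,1,5/4,11/8]  R=[23/16,3/2,2]  => 45/32
val_8 [BBRRBBRB]  L=[0,1,5/4,11/8,45/32]  R=[23/16,3/2,2]  => 91/64
val_9 [BBRRBBRBR]  L=[0,1,5/4,11/8,45/32]  R=[91/64,23/16,3/2,2]  => 181/128
val_10 [BBRRBBRBRR]  L=[0,1,5/4,11/8,45/32]  R=[181/128,91/64,23/16,3/2,2]  => 361/256
val_11 [BBRRBBRBRRR]  L=[0,1,5/4,11/8,45/32]  R=[361/256,181/128,91/64,23/16,3/2,2]  => 721/512
val_12 [BBRRBBRBRRRB]  L=[0,1,5/4,11/8,45/32,721/512]  R=[361/256,181/128,91/64,23/16,3/2,2]  => 1443/1024
val_13 [BBRRBBRBRRRBR]  L=[0,1,5/4,11/8,45/32,721/512]  R=[1443/1024,361/256,181/128,91/64,23/16,3/2,2]  => 2885/2048
val_14 [BBRRBBRBRRRBRB]  L=[0,1,5/4,11/8,45/32,721/512,2885/2048]  R=[1443/1024,361/256,181/128,91/64,23/16,3/2,2]  => 5771/4096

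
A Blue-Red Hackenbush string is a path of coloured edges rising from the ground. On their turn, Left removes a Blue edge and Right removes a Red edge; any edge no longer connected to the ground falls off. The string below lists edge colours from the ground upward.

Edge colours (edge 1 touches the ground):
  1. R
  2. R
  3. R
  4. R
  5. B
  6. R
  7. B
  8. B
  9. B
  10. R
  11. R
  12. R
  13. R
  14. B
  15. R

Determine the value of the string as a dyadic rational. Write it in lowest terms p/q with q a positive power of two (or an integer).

-7291/2048

R: Left { — }, Right { 0 } → simplest -1
RR: Left { — }, Right { -1; 0 } → simplest -2
RRR: Left { — }, Right { -2; -1; 0 } → simplest -3
RRRR: Left { — }, Right { -3; -2; -1; 0 } → simplest -4
RRRRB: Left { -4 }, Right { -3; -2; -1; 0 } → simplest -7/2
RRRRBR: Left { -4 }, Right { -7/2; -3; -2; -1; 0 } → simplest -15/4
RRRRBRB: Left { -4; -15/4 }, Right { -7/2; -3; -2; -1; 0 } → simplest -29/8
RRRRBRBB: Left { -4; -15/4; -29/8 }, Right { -7/2; -3; -2; -1; 0 } → simplest -57/16
RRRRBRBBB: Left { -4; -15/4; -29/8; -57/16 }, Right { -7/2; -3; -2; -1; 0 } → simplest -113/32
RRRRBRBBBR: Left { -4; -15/4; -29/8; -57/16 }, Right { -113/32; -7/2; -3; -2; -1; 0 } → simplest -227/64
RRRRBRBBBRR: Left { -4; -15/4; -29/8; -57/16 }, Right { -227/64; -113/32; -7/2; -3; -2; -1; 0 } → simplest -455/128
RRRRBRBBBRRR: Left { -4; -15/4; -29/8; -57/16 }, Right { -455/128; -227/64; -113/32; -7/2; -3; -2; -1; 0 } → simplest -911/256
RRRRBRBBBRRRR: Left { -4; -15/4; -29/8; -57/16 }, Right { -911/256; -455/128; -227/64; -113/32; -7/2; -3; -2; -1; 0 } → simplest -1823/512
RRRRBRBBBRRRRB: Left { -4; -15/4; -29/8; -57/16; -1823/512 }, Right { -911/256; -455/128; -227/64; -113/32; -7/2; -3; -2; -1; 0 } → simplest -3645/1024
RRRRBRBBBRRRRBR: Left { -4; -15/4; -29/8; -57/16; -1823/512 }, Right { -3645/1024; -911/256; -455/128; -227/64; -113/32; -7/2; -3; -2; -1; 0 } → simplest -7291/2048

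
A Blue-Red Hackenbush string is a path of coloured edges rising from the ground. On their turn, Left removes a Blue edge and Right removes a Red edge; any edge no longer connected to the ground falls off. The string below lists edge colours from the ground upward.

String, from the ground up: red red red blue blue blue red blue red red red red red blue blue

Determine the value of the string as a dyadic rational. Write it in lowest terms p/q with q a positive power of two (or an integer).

step 1: add red to get r; options L={ (no moves) } R={ 0 } so -1
step 2: add red to get rr; options L={ (no moves) } R={ -1 0 } so -2
step 3: add red to get rrr; options L={ (no moves) } R={ -2 -1 0 } so -3
step 4: add blue to get rrrb; options L={ -3 } R={ -2 -1 0 } so -5/2
step 5: add blue to get rrrbb; options L={ -3 -5/2 } R={ -2 -1 0 } so -9/4
step 6: add blue to get rrrbbb; options L={ -3 -5/2 -9/4 } R={ -2 -1 0 } so -17/8
step 7: add red to get rrrbbbr; options L={ -3 -5/2 -9/4 } R={ -17/8 -2 -1 0 } so -35/16
step 8: add blue to get rrrbbbrb; options L={ -3 -5/2 -9/4 -35/16 } R={ -17/8 -2 -1 0 } so -69/32
step 9: add red to get rrrbbbrbr; options L={ -3 -5/2 -9/4 -35/16 } R={ -69/32 -17/8 -2 -1 0 } so -139/64
step 10: add red to get rrrbbbrbrr; options L={ -3 -5/2 -9/4 -35/16 } R={ -139/64 -69/32 -17/8 -2 -1 0 } so -279/128
step 11: add red to get rrrbbbrbrrr; options L={ -3 -5/2 -9/4 -35/16 } R={ -279/128 -139/64 -69/32 -17/8 -2 -1 0 } so -559/256
step 12: add red to get rrrbbbrbrrrr; options L={ -3 -5/2 -9/4 -35/16 } R={ -559/256 -279/128 -139/64 -69/32 -17/8 -2 -1 0 } so -1119/512
step 13: add red to get rrrbbbrbrrrrr; options L={ -3 -5/2 -9/4 -35/16 } R={ -1119/512 -559/256 -279/128 -139/64 -69/32 -17/8 -2 -1 0 } so -2239/1024
step 14: add blue to get rrrbbbrbrrrrrb; options L={ -3 -5/2 -9/4 -35/16 -2239/1024 } R={ -1119/512 -559/256 -279/128 -139/64 -69/32 -17/8 -2 -1 0 } so -4477/2048
step 15: add blue to get rrrbbbrbrrrrrbb; options L={ -3 -5/2 -9/4 -35/16 -2239/1024 -4477/2048 } R={ -1119/512 -559/256 -279/128 -139/64 -69/32 -17/8 -2 -1 0 } so -8953/4096

-8953/4096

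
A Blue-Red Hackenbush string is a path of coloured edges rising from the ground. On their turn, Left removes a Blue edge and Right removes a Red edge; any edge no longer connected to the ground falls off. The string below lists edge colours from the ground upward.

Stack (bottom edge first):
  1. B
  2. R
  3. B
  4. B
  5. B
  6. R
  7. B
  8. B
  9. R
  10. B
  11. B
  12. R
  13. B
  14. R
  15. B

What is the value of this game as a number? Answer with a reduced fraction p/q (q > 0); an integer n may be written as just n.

15211/16384

val_1 [B]  L=[0]  R=[none]  = 1
val_2 [BR]  L=[0]  R=[1]  = 1/2
val_3 [BRB]  L=[0; 1/2]  R=[1]  = 3/4
val_4 [BRBB]  L=[0; 1/2; 3/4]  R=[1]  = 7/8
val_5 [BRBBB]  L=[0; 1/2; 3/4; 7/8]  R=[1]  = 15/16
val_6 [BRBBBR]  L=[0; 1/2; 3/4; 7/8]  R=[15/16; 1]  = 29/32
val_7 [BRBBBRB]  L=[0; 1/2; 3/4; 7/8; 29/32]  R=[15/16; 1]  = 59/64
val_8 [BRBBBRBB]  L=[0; 1/2; 3/4; 7/8; 29/32; 59/64]  R=[15/16; 1]  = 119/128
val_9 [BRBBBRBBR]  L=[0; 1/2; 3/4; 7/8; 29/32; 59/64]  R=[119/128; 15/16; 1]  = 237/256
val_10 [BRBBBRBBRB]  L=[0; 1/2; 3/4; 7/8; 29/32; 59/64; 237/256]  R=[119/128; 15/16; 1]  = 475/512
val_11 [BRBBBRBBRBB]  L=[0; 1/2; 3/4; 7/8; 29/32; 59/64; 237/256; 475/512]  R=[119/128; 15/16; 1]  = 951/1024
val_12 [BRBBBRBBRBBR]  L=[0; 1/2; 3/4; 7/8; 29/32; 59/64; 237/256; 475/512]  R=[951/1024; 119/128; 15/16; 1]  = 1901/2048
val_13 [BRBBBRBBRBBRB]  L=[0; 1/2; 3/4; 7/8; 29/32; 59/64; 237/256; 475/512; 1901/2048]  R=[951/1024; 119/128; 15/16; 1]  = 3803/4096
val_14 [BRBBBRBBRBBRBR]  L=[0; 1/2; 3/4; 7/8; 29/32; 59/64; 237/256; 475/512; 1901/2048]  R=[3803/4096; 951/1024; 119/128; 15/16; 1]  = 7605/8192
val_15 [BRBBBRBBRBBRBRB]  L=[0; 1/2; 3/4; 7/8; 29/32; 59/64; 237/256; 475/512; 1901/2048; 7605/8192]  R=[3803/4096; 951/1024; 119/128; 15/16; 1]  = 15211/16384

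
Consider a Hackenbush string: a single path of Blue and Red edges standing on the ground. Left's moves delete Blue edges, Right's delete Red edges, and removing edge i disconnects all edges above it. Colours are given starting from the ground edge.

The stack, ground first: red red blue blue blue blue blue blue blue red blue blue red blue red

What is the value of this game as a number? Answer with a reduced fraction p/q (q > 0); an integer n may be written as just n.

-8267/8192

Build v(s[:k]) for k = 1..15, string s = red red blue blue blue blue blue blue blue red blue blue red blue red.
step 1: add red to get r; options L={ none } R={ 0 } = -1
step 2: add red to get rr; options L={ none } R={ -1, 0 } = -2
step 3: add blue to get rrb; options L={ -2 } R={ -1, 0 } = -3/2
step 4: add blue to get rrbb; options L={ -2, -3/2 } R={ -1, 0 } = -5/4
step 5: add blue to get rrbbb; options L={ -2, -3/2, -5/4 } R={ -1, 0 } = -9/8
step 6: add blue to get rrbbbb; options L={ -2, -3/2, -5/4, -9/8 } R={ -1, 0 } = -17/16
step 7: add blue to get rrbbbbb; options L={ -2, -3/2, -5/4, -9/8, -17/16 } R={ -1, 0 } = -33/32
step 8: add blue to get rrbbbbbb; options L={ -2, -3/2, -5/4, -9/8, -17/16, -33/32 } R={ -1, 0 } = -65/64
step 9: add blue to get rrbbbbbbb; options L={ -2, -3/2, -5/4, -9/8, -17/16, -33/32, -65/64 } R={ -1, 0 } = -129/128
step 10: add red to get rrbbbbbbbr; options L={ -2, -3/2, -5/4, -9/8, -17/16, -33/32, -65/64 } R={ -129/128, -1, 0 } = -259/256
step 11: add blue to get rrbbbbbbbrb; options L={ -2, -3/2, -5/4, -9/8, -17/16, -33/32, -65/64, -259/256 } R={ -129/128, -1, 0 } = -517/512
step 12: add blue to get rrbbbbbbbrbb; options L={ -2, -3/2, -5/4, -9/8, -17/16, -33/32, -65/64, -259/256, -517/512 } R={ -129/128, -1, 0 } = -1033/1024
step 13: add red to get rrbbbbbbbrbbr; options L={ -2, -3/2, -5/4, -9/8, -17/16, -33/32, -65/64, -259/256, -517/512 } R={ -1033/1024, -129/128, -1, 0 } = -2067/2048
step 14: add blue to get rrbbbbbbbrbbrb; options L={ -2, -3/2, -5/4, -9/8, -17/16, -33/32, -65/64, -259/256, -517/512, -2067/2048 } R={ -1033/1024, -129/128, -1, 0 } = -4133/4096
step 15: add red to get rrbbbbbbbrbbrbr; options L={ -2, -3/2, -5/4, -9/8, -17/16, -33/32, -65/64, -259/256, -517/512, -2067/2048 } R={ -4133/4096, -1033/1024, -129/128, -1, 0 } = -8267/8192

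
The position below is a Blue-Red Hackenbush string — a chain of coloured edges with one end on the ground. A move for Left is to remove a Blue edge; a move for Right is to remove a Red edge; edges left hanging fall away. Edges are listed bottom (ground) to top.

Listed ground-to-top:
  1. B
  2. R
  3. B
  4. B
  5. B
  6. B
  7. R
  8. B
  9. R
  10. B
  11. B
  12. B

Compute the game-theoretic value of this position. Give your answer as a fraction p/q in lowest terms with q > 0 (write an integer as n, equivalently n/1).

G(B) = { 0 | ∅ } = 1
G(BR) = { 0 | 1 } = 1/2
G(BRB) = { 0; 1/2 | 1 } = 3/4
G(BRBB) = { 0; 1/2; 3/4 | 1 } = 7/8
G(BRBBB) = { 0; 1/2; 3/4; 7/8 | 1 } = 15/16
G(BRBBBB) = { 0; 1/2; 3/4; 7/8; 15/16 | 1 } = 31/32
G(BRBBBBR) = { 0; 1/2; 3/4; 7/8; 15/16 | 31/32; 1 } = 61/64
G(BRBBBBRB) = { 0; 1/2; 3/4; 7/8; 15/16; 61/64 | 31/32; 1 } = 123/128
G(BRBBBBRBR) = { 0; 1/2; 3/4; 7/8; 15/16; 61/64 | 123/128; 31/32; 1 } = 245/256
G(BRBBBBRBRB) = { 0; 1/2; 3/4; 7/8; 15/16; 61/64; 245/256 | 123/128; 31/32; 1 } = 491/512
G(BRBBBBRBRBB) = { 0; 1/2; 3/4; 7/8; 15/16; 61/64; 245/256; 491/512 | 123/128; 31/32; 1 } = 983/1024
G(BRBBBBRBRBBB) = { 0; 1/2; 3/4; 7/8; 15/16; 61/64; 245/256; 491/512; 983/1024 | 123/128; 31/32; 1 } = 1967/2048

1967/2048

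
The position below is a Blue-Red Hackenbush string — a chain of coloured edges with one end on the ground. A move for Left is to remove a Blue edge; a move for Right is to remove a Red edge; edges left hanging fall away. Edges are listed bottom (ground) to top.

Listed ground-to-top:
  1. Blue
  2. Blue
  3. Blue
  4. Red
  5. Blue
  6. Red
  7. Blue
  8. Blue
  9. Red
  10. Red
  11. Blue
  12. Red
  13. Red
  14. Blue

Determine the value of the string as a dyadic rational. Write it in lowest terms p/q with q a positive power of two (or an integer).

5523/2048

Prefix values for Blue Blue Blue Red Blue Red Blue Blue Red Red Blue Red Red Blue via {L|R} + simplicity:
edge 1 of 14 (Blue): { 0 | — } → 1
edge 2 of 14 (Blue): { 0; 1 | — } → 2
edge 3 of 14 (Blue): { 0; 1; 2 | — } → 3
edge 4 of 14 (Red): { 0; 1; 2 | 3 } → 5/2
edge 5 of 14 (Blue): { 0; 1; 2; 5/2 | 3 } → 11/4
edge 6 of 14 (Red): { 0; 1; 2; 5/2 | 11/4; 3 } → 21/8
edge 7 of 14 (Blue): { 0; 1; 2; 5/2; 21/8 | 11/4; 3 } → 43/16
edge 8 of 14 (Blue): { 0; 1; 2; 5/2; 21/8; 43/16 | 11/4; 3 } → 87/32
edge 9 of 14 (Red): { 0; 1; 2; 5/2; 21/8; 43/16 | 87/32; 11/4; 3 } → 173/64
edge 10 of 14 (Red): { 0; 1; 2; 5/2; 21/8; 43/16 | 173/64; 87/32; 11/4; 3 } → 345/128
edge 11 of 14 (Blue): { 0; 1; 2; 5/2; 21/8; 43/16; 345/128 | 173/64; 87/32; 11/4; 3 } → 691/256
edge 12 of 14 (Red): { 0; 1; 2; 5/2; 21/8; 43/16; 345/128 | 691/256; 173/64; 87/32; 11/4; 3 } → 1381/512
edge 13 of 14 (Red): { 0; 1; 2; 5/2; 21/8; 43/16; 345/128 | 1381/512; 691/256; 173/64; 87/32; 11/4; 3 } → 2761/1024
edge 14 of 14 (Blue): { 0; 1; 2; 5/2; 21/8; 43/16; 345/128; 2761/1024 | 1381/512; 691/256; 173/64; 87/32; 11/4; 3 } → 5523/2048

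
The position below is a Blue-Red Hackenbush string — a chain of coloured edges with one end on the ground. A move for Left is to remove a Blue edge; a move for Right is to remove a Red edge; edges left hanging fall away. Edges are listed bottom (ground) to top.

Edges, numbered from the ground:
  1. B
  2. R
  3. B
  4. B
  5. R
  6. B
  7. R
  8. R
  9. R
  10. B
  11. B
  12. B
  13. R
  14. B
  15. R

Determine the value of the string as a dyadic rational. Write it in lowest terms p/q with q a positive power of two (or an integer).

13429/16384

Build v(s[:k]) for k = 1..15, string s = B R B B R B R R R B B B R B R.
B: Left { 0 }, Right { ∅ } gives simplest 1
BR: Left { 0 }, Right { 1 } gives simplest 1/2
BRB: Left { 0,1/2 }, Right { 1 } gives simplest 3/4
BRBB: Left { 0,1/2,3/4 }, Right { 1 } gives simplest 7/8
BRBBR: Left { 0,1/2,3/4 }, Right { 7/8,1 } gives simplest 13/16
BRBBRB: Left { 0,1/2,3/4,13/16 }, Right { 7/8,1 } gives simplest 27/32
BRBBRBR: Left { 0,1/2,3/4,13/16 }, Right { 27/32,7/8,1 } gives simplest 53/64
BRBBRBRR: Left { 0,1/2,3/4,13/16 }, Right { 53/64,27/32,7/8,1 } gives simplest 105/128
BRBBRBRRR: Left { 0,1/2,3/4,13/16 }, Right { 105/128,53/64,27/32,7/8,1 } gives simplest 209/256
BRBBRBRRRB: Left { 0,1/2,3/4,13/16,209/256 }, Right { 105/128,53/64,27/32,7/8,1 } gives simplest 419/512
BRBBRBRRRBB: Left { 0,1/2,3/4,13/16,209/256,419/512 }, Right { 105/128,53/64,27/32,7/8,1 } gives simplest 839/1024
BRBBRBRRRBBB: Left { 0,1/2,3/4,13/16,209/256,419/512,839/1024 }, Right { 105/128,53/64,27/32,7/8,1 } gives simplest 1679/2048
BRBBRBRRRBBBR: Left { 0,1/2,3/4,13/16,209/256,419/512,839/1024 }, Right { 1679/2048,105/128,53/64,27/32,7/8,1 } gives simplest 3357/4096
BRBBRBRRRBBBRB: Left { 0,1/2,3/4,13/16,209/256,419/512,839/1024,3357/4096 }, Right { 1679/2048,105/128,53/64,27/32,7/8,1 } gives simplest 6715/8192
BRBBRBRRRBBBRBR: Left { 0,1/2,3/4,13/16,209/256,419/512,839/1024,3357/4096 }, Right { 6715/8192,1679/2048,105/128,53/64,27/32,7/8,1 } gives simplest 13429/16384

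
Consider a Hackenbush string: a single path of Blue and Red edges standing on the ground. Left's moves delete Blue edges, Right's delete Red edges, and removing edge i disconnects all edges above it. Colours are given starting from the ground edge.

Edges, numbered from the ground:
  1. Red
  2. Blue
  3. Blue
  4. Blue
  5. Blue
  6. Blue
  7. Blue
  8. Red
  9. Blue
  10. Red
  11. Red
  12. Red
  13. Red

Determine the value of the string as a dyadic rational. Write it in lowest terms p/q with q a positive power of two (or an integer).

Build val(s[:k]) for k = 1..13, string s = Red Blue Blue Blue Blue Blue Blue Red Blue Red Red Red Red.
val_1 [R]  L=[—]  R=[0]  — -1
val_2 [RB]  L=[-1]  R=[0]  — -1/2
val_3 [RBB]  L=[-1, -1/2]  R=[0]  — -1/4
val_4 [RBBB]  L=[-1, -1/2, -1/4]  R=[0]  — -1/8
val_5 [RBBBB]  L=[-1, -1/2, -1/4, -1/8]  R=[0]  — -1/16
val_6 [RBBBBB]  L=[-1, -1/2, -1/4, -1/8, -1/16]  R=[0]  — -1/32
val_7 [RBBBBBB]  L=[-1, -1/2, -1/4, -1/8, -1/16, -1/32]  R=[0]  — -1/64
val_8 [RBBBBBBR]  L=[-1, -1/2, -1/4, -1/8, -1/16, -1/32]  R=[-1/64, 0]  — -3/128
val_9 [RBBBBBBRB]  L=[-1, -1/2, -1/4, -1/8, -1/16, -1/32, -3/128]  R=[-1/64, 0]  — -5/256
val_10 [RBBBBBBRBR]  L=[-1, -1/2, -1/4, -1/8, -1/16, -1/32, -3/128]  R=[-5/256, -1/64, 0]  — -11/512
val_11 [RBBBBBBRBRR]  L=[-1, -1/2, -1/4, -1/8, -1/16, -1/32, -3/128]  R=[-11/512, -5/256, -1/64, 0]  — -23/1024
val_12 [RBBBBBBRBRRR]  L=[-1, -1/2, -1/4, -1/8, -1/16, -1/32, -3/128]  R=[-23/1024, -11/512, -5/256, -1/64, 0]  — -47/2048
val_13 [RBBBBBBRBRRRR]  L=[-1, -1/2, -1/4, -1/8, -1/16, -1/32, -3/128]  R=[-47/2048, -23/1024, -11/512, -5/256, -1/64, 0]  — -95/4096

-95/4096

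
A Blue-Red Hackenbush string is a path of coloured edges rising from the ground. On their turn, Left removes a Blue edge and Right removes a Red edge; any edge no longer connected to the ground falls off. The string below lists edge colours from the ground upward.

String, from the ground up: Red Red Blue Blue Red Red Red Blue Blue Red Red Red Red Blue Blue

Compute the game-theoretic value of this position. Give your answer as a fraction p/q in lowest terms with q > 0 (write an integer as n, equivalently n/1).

-11897/8192

g_1 [R]  L=[·]  R=[0]  -> -1
g_2 [RR]  L=[·]  R=[-1, 0]  -> -2
g_3 [RRB]  L=[-2]  R=[-1, 0]  -> -3/2
g_4 [RRBB]  L=[-2, -3/2]  R=[-1, 0]  -> -5/4
g_5 [RRBBR]  L=[-2, -3/2]  R=[-5/4, -1, 0]  -> -11/8
g_6 [RRBBRR]  L=[-2, -3/2]  R=[-11/8, -5/4, -1, 0]  -> -23/16
g_7 [RRBBRRR]  L=[-2, -3/2]  R=[-23/16, -11/8, -5/4, -1, 0]  -> -47/32
g_8 [RRBBRRRB]  L=[-2, -3/2, -47/32]  R=[-23/16, -11/8, -5/4, -1, 0]  -> -93/64
g_9 [RRBBRRRBB]  L=[-2, -3/2, -47/32, -93/64]  R=[-23/16, -11/8, -5/4, -1, 0]  -> -185/128
g_10 [RRBBRRRBBR]  L=[-2, -3/2, -47/32, -93/64]  R=[-185/128, -23/16, -11/8, -5/4, -1, 0]  -> -371/256
g_11 [RRBBRRRBBRR]  L=[-2, -3/2, -47/32, -93/64]  R=[-371/256, -185/128, -23/16, -11/8, -5/4, -1, 0]  -> -743/512
g_12 [RRBBRRRBBRRR]  L=[-2, -3/2, -47/32, -93/64]  R=[-743/512, -371/256, -185/128, -23/16, -11/8, -5/4, -1, 0]  -> -1487/1024
g_13 [RRBBRRRBBRRRR]  L=[-2, -3/2, -47/32, -93/64]  R=[-1487/1024, -743/512, -371/256, -185/128, -23/16, -11/8, -5/4, -1, 0]  -> -2975/2048
g_14 [RRBBRRRBBRRRRB]  L=[-2, -3/2, -47/32, -93/64, -2975/2048]  R=[-1487/1024, -743/512, -371/256, -185/128, -23/16, -11/8, -5/4, -1, 0]  -> -5949/4096
g_15 [RRBBRRRBBRRRRBB]  L=[-2, -3/2, -47/32, -93/64, -2975/2048, -5949/4096]  R=[-1487/1024, -743/512, -371/256, -185/128, -23/16, -11/8, -5/4, -1, 0]  -> -11897/8192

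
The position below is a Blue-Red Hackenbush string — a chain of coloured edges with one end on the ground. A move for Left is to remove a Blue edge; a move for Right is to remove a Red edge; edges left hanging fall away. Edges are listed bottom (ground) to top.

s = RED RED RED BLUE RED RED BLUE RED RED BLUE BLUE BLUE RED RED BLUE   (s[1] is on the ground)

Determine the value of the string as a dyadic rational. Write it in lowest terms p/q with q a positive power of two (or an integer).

Build v(s[:k]) for k = 1..15, string s = RED RED RED BLUE RED RED BLUE RED RED BLUE BLUE BLUE RED RED BLUE.
R: Left { none }, Right { 0 } = simplest -1
RR: Left { none }, Right { -1,0 } = simplest -2
RRR: Left { none }, Right { -2,-1,0 } = simplest -3
RRRB: Left { -3 }, Right { -2,-1,0 } = simplest -5/2
RRRBR: Left { -3 }, Right { -5/2,-2,-1,0 } = simplest -11/4
RRRBRR: Left { -3 }, Right { -11/4,-5/2,-2,-1,0 } = simplest -23/8
RRRBRRB: Left { -3,-23/8 }, Right { -11/4,-5/2,-2,-1,0 } = simplest -45/16
RRRBRRBR: Left { -3,-23/8 }, Right { -45/16,-11/4,-5/2,-2,-1,0 } = simplest -91/32
RRRBRRBRR: Left { -3,-23/8 }, Right { -91/32,-45/16,-11/4,-5/2,-2,-1,0 } = simplest -183/64
RRRBRRBRRB: Left { -3,-23/8,-183/64 }, Right { -91/32,-45/16,-11/4,-5/2,-2,-1,0 } = simplest -365/128
RRRBRRBRRBB: Left { -3,-23/8,-183/64,-365/128 }, Right { -91/32,-45/16,-11/4,-5/2,-2,-1,0 } = simplest -729/256
RRRBRRBRRBBB: Left { -3,-23/8,-183/64,-365/128,-729/256 }, Right { -91/32,-45/16,-11/4,-5/2,-2,-1,0 } = simplest -1457/512
RRRBRRBRRBBBR: Left { -3,-23/8,-183/64,-365/128,-729/256 }, Right { -1457/512,-91/32,-45/16,-11/4,-5/2,-2,-1,0 } = simplest -2915/1024
RRRBRRBRRBBBRR: Left { -3,-23/8,-183/64,-365/128,-729/256 }, Right { -2915/1024,-1457/512,-91/32,-45/16,-11/4,-5/2,-2,-1,0 } = simplest -5831/2048
RRRBRRBRRBBBRRB: Left { -3,-23/8,-183/64,-365/128,-729/256,-5831/2048 }, Right { -2915/1024,-1457/512,-91/32,-45/16,-11/4,-5/2,-2,-1,0 } = simplest -11661/4096

-11661/4096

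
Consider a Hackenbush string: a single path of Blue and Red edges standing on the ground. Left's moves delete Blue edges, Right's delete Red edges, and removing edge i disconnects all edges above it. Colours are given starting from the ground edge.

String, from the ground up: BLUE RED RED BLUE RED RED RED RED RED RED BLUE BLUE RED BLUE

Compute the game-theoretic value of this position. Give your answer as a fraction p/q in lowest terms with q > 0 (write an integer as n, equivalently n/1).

1 of 14 · B · max L 0 · min R +∞ -> 1
2 of 14 · BR · max L 0 · min R 1 -> 1/2
3 of 14 · BRR · max L 0 · min R 1/2 -> 1/4
4 of 14 · BRRB · max L 1/4 · min R 1/2 -> 3/8
5 of 14 · BRRBR · max L 1/4 · min R 3/8 -> 5/16
6 of 14 · BRRBRR · max L 1/4 · min R 5/16 -> 9/32
7 of 14 · BRRBRRR · max L 1/4 · min R 9/32 -> 17/64
8 of 14 · BRRBRRRR · max L 1/4 · min R 17/64 -> 33/128
9 of 14 · BRRBRRRRR · max L 1/4 · min R 33/128 -> 65/256
10 of 14 · BRRBRRRRRR · max L 1/4 · min R 65/256 -> 129/512
11 of 14 · BRRBRRRRRRB · max L 129/512 · min R 65/256 -> 259/1024
12 of 14 · BRRBRRRRRRBB · max L 259/1024 · min R 65/256 -> 519/2048
13 of 14 · BRRBRRRRRRBBR · max L 259/1024 · min R 519/2048 -> 1037/4096
14 of 14 · BRRBRRRRRRBBRB · max L 1037/4096 · min R 519/2048 -> 2075/8192

2075/8192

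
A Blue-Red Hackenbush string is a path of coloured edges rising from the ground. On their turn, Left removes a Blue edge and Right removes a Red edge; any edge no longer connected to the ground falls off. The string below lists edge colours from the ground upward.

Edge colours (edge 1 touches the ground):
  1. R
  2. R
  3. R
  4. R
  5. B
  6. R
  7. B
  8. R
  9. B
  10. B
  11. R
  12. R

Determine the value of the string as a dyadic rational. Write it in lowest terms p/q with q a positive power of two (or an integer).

-935/256

Prefix values for R R R R B R B R B B R R via {L|R} + simplicity:
value_1 [R]  L=[·]  R=[0]  so -1
value_2 [RR]  L=[·]  R=[-1 0]  so -2
value_3 [RRR]  L=[·]  R=[-2 -1 0]  so -3
value_4 [RRRR]  L=[·]  R=[-3 -2 -1 0]  so -4
value_5 [RRRRB]  L=[-4]  R=[-3 -2 -1 0]  so -7/2
value_6 [RRRRBR]  L=[-4]  R=[-7/2 -3 -2 -1 0]  so -15/4
value_7 [RRRRBRB]  L=[-4 -15/4]  R=[-7/2 -3 -2 -1 0]  so -29/8
value_8 [RRRRBRBR]  L=[-4 -15/4]  R=[-29/8 -7/2 -3 -2 -1 0]  so -59/16
value_9 [RRRRBRBRB]  L=[-4 -15/4 -59/16]  R=[-29/8 -7/2 -3 -2 -1 0]  so -117/32
value_10 [RRRRBRBRBB]  L=[-4 -15/4 -59/16 -117/32]  R=[-29/8 -7/2 -3 -2 -1 0]  so -233/64
value_11 [RRRRBRBRBBR]  L=[-4 -15/4 -59/16 -117/32]  R=[-233/64 -29/8 -7/2 -3 -2 -1 0]  so -467/128
value_12 [RRRRBRBRBBRR]  L=[-4 -15/4 -59/16 -117/32]  R=[-467/128 -233/64 -29/8 -7/2 -3 -2 -1 0]  so -935/256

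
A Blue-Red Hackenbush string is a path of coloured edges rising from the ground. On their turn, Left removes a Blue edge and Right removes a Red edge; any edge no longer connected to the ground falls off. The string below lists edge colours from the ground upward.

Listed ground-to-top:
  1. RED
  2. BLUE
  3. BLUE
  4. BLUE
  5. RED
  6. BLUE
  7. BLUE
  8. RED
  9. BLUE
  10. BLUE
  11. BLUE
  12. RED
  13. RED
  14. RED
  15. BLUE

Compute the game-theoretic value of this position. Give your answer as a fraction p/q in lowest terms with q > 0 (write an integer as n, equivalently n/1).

Prefix values for RED BLUE BLUE BLUE RED BLUE BLUE RED BLUE BLUE BLUE RED RED RED BLUE via {L|R} + simplicity:
edge 1 of 15 (RED): { (no moves) | 0 } -> -1
edge 2 of 15 (BLUE): { -1 | 0 } -> -1/2
edge 3 of 15 (BLUE): { -1,-1/2 | 0 } -> -1/4
edge 4 of 15 (BLUE): { -1,-1/2,-1/4 | 0 } -> -1/8
edge 5 of 15 (RED): { -1,-1/2,-1/4 | -1/8,0 } -> -3/16
edge 6 of 15 (BLUE): { -1,-1/2,-1/4,-3/16 | -1/8,0 } -> -5/32
edge 7 of 15 (BLUE): { -1,-1/2,-1/4,-3/16,-5/32 | -1/8,0 } -> -9/64
edge 8 of 15 (RED): { -1,-1/2,-1/4,-3/16,-5/32 | -9/64,-1/8,0 } -> -19/128
edge 9 of 15 (BLUE): { -1,-1/2,-1/4,-3/16,-5/32,-19/128 | -9/64,-1/8,0 } -> -37/256
edge 10 of 15 (BLUE): { -1,-1/2,-1/4,-3/16,-5/32,-19/128,-37/256 | -9/64,-1/8,0 } -> -73/512
edge 11 of 15 (BLUE): { -1,-1/2,-1/4,-3/16,-5/32,-19/128,-37/256,-73/512 | -9/64,-1/8,0 } -> -145/1024
edge 12 of 15 (RED): { -1,-1/2,-1/4,-3/16,-5/32,-19/128,-37/256,-73/512 | -145/1024,-9/64,-1/8,0 } -> -291/2048
edge 13 of 15 (RED): { -1,-1/2,-1/4,-3/16,-5/32,-19/128,-37/256,-73/512 | -291/2048,-145/1024,-9/64,-1/8,0 } -> -583/4096
edge 14 of 15 (RED): { -1,-1/2,-1/4,-3/16,-5/32,-19/128,-37/256,-73/512 | -583/4096,-291/2048,-145/1024,-9/64,-1/8,0 } -> -1167/8192
edge 15 of 15 (BLUE): { -1,-1/2,-1/4,-3/16,-5/32,-19/128,-37/256,-73/512,-1167/8192 | -583/4096,-291/2048,-145/1024,-9/64,-1/8,0 } -> -2333/16384

-2333/16384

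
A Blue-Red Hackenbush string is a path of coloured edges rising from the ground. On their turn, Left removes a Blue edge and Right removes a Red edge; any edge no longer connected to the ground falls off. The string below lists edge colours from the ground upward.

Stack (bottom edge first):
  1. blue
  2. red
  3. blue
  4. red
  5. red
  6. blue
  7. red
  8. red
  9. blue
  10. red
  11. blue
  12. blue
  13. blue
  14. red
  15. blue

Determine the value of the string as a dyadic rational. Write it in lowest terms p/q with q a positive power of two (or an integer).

9403/16384

Recurse on prefixes of the 15-edge string blue red blue red red blue red red blue red blue blue blue red blue:
1 of 15 · b · max L 0 · min R +∞ => 1
2 of 15 · br · max L 0 · min R 1 => 1/2
3 of 15 · brb · max L 1/2 · min R 1 => 3/4
4 of 15 · brbr · max L 1/2 · min R 3/4 => 5/8
5 of 15 · brbrr · max L 1/2 · min R 5/8 => 9/16
6 of 15 · brbrrb · max L 9/16 · min R 5/8 => 19/32
7 of 15 · brbrrbr · max L 9/16 · min R 19/32 => 37/64
8 of 15 · brbrrbrr · max L 9/16 · min R 37/64 => 73/128
9 of 15 · brbrrbrrb · max L 73/128 · min R 37/64 => 147/256
10 of 15 · brbrrbrrbr · max L 73/128 · min R 147/256 => 293/512
11 of 15 · brbrrbrrbrb · max L 293/512 · min R 147/256 => 587/1024
12 of 15 · brbrrbrrbrbb · max L 587/1024 · min R 147/256 => 1175/2048
13 of 15 · brbrrbrrbrbbb · max L 1175/2048 · min R 147/256 => 2351/4096
14 of 15 · brbrrbrrbrbbbr · max L 1175/2048 · min R 2351/4096 => 4701/8192
15 of 15 · brbrrbrrbrbbbrb · max L 4701/8192 · min R 2351/4096 => 9403/16384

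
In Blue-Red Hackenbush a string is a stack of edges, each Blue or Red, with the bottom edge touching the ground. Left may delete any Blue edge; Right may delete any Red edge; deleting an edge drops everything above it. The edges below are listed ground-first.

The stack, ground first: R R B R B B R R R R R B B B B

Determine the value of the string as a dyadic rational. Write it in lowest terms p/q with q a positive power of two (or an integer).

-13281/8192

Prefix values for R R B R B B R R R R R B B B B via {L|R} + simplicity:
value_1 [R]  L=[—]  R=[0]  ⇒ -1
value_2 [RR]  L=[—]  R=[-1 0]  ⇒ -2
value_3 [RRB]  L=[-2]  R=[-1 0]  ⇒ -3/2
value_4 [RRBR]  L=[-2]  R=[-3/2 -1 0]  ⇒ -7/4
value_5 [RRBRB]  L=[-2 -7/4]  R=[-3/2 -1 0]  ⇒ -13/8
value_6 [RRBRBB]  L=[-2 -7/4 -13/8]  R=[-3/2 -1 0]  ⇒ -25/16
value_7 [RRBRBBR]  L=[-2 -7/4 -13/8]  R=[-25/16 -3/2 -1 0]  ⇒ -51/32
value_8 [RRBRBBRR]  L=[-2 -7/4 -13/8]  R=[-51/32 -25/16 -3/2 -1 0]  ⇒ -103/64
value_9 [RRBRBBRRR]  L=[-2 -7/4 -13/8]  R=[-103/64 -51/32 -25/16 -3/2 -1 0]  ⇒ -207/128
value_10 [RRBRBBRRRR]  L=[-2 -7/4 -13/8]  R=[-207/128 -103/64 -51/32 -25/16 -3/2 -1 0]  ⇒ -415/256
value_11 [RRBRBBRRRRR]  L=[-2 -7/4 -13/8]  R=[-415/256 -207/128 -103/64 -51/32 -25/16 -3/2 -1 0]  ⇒ -831/512
value_12 [RRBRBBRRRRRB]  L=[-2 -7/4 -13/8 -831/512]  R=[-415/256 -207/128 -103/64 -51/32 -25/16 -3/2 -1 0]  ⇒ -1661/1024
value_13 [RRBRBBRRRRRBB]  L=[-2 -7/4 -13/8 -831/512 -1661/1024]  R=[-415/256 -207/128 -103/64 -51/32 -25/16 -3/2 -1 0]  ⇒ -3321/2048
value_14 [RRBRBBRRRRRBBB]  L=[-2 -7/4 -13/8 -831/512 -1661/1024 -3321/2048]  R=[-415/256 -207/128 -103/64 -51/32 -25/16 -3/2 -1 0]  ⇒ -6641/4096
value_15 [RRBRBBRRRRRBBBB]  L=[-2 -7/4 -13/8 -831/512 -1661/1024 -3321/2048 -6641/4096]  R=[-415/256 -207/128 -103/64 -51/32 -25/16 -3/2 -1 0]  ⇒ -13281/8192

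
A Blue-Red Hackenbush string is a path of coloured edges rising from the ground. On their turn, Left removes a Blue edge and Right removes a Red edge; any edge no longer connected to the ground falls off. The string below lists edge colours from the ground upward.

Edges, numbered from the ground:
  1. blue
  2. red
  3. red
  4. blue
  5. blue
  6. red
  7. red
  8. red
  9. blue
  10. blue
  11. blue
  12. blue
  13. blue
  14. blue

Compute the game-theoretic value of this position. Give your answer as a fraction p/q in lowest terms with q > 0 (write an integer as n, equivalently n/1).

Recurse on prefixes of the 14-edge string blue red red blue blue red red red blue blue blue blue blue blue:
v_1 [b]  L=[0]  R=[∅]  — 1
v_2 [br]  L=[0]  R=[1]  — 1/2
v_3 [brr]  L=[0]  R=[1/2, 1]  — 1/4
v_4 [brrb]  L=[0, 1/4]  R=[1/2, 1]  — 3/8
v_5 [brrbb]  L=[0, 1/4, 3/8]  R=[1/2, 1]  — 7/16
v_6 [brrbbr]  L=[0, 1/4, 3/8]  R=[7/16, 1/2, 1]  — 13/32
v_7 [brrbbrr]  L=[0, 1/4, 3/8]  R=[13/32, 7/16, 1/2, 1]  — 25/64
v_8 [brrbbrrr]  L=[0, 1/4, 3/8]  R=[25/64, 13/32, 7/16, 1/2, 1]  — 49/128
v_9 [brrbbrrrb]  L=[0, 1/4, 3/8, 49/128]  R=[25/64, 13/32, 7/16, 1/2, 1]  — 99/256
v_10 [brrbbrrrbb]  L=[0, 1/4, 3/8, 49/128, 99/256]  R=[25/64, 13/32, 7/16, 1/2, 1]  — 199/512
v_11 [brrbbrrrbbb]  L=[0, 1/4, 3/8, 49/128, 99/256, 199/512]  R=[25/64, 13/32, 7/16, 1/2, 1]  — 399/1024
v_12 [brrbbrrrbbbb]  L=[0, 1/4, 3/8, 49/128, 99/256, 199/512, 399/1024]  R=[25/64, 13/32, 7/16, 1/2, 1]  — 799/2048
v_13 [brrbbrrrbbbbb]  L=[0, 1/4, 3/8, 49/128, 99/256, 199/512, 399/1024, 799/2048]  R=[25/64, 13/32, 7/16, 1/2, 1]  — 1599/4096
v_14 [brrbbrrrbbbbbb]  L=[0, 1/4, 3/8, 49/128, 99/256, 199/512, 399/1024, 799/2048, 1599/4096]  R=[25/64, 13/32, 7/16, 1/2, 1]  — 3199/8192

3199/8192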